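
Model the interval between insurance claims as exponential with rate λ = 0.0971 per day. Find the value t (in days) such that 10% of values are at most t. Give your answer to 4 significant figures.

Set 1 − e^(−λt) = 0.1, so t = −ln(0.9)/λ = 0.10536/0.0971 ≈ 1.08507 days.

1.085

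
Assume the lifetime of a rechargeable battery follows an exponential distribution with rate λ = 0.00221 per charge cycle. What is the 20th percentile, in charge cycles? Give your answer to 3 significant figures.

Set 1 − e^(−λt) = 0.2, so t = −ln(0.8)/λ = 0.22314/0.00221 ≈ 100.97 charge cycles.

101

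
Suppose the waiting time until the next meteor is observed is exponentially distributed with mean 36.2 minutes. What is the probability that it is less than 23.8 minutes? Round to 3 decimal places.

0.482

The rate is λ = 1/36.2 = 0.0276243 per minute.
P(X ≤ 23.8) = 1 − e^(−λ·23.8) = 1 − e^(−0.65746) ≈ 0.482.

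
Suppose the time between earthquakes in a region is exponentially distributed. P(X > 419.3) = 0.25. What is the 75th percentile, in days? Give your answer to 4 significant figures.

e^(−λ·419.3) = 0.25 ⇒ λ = −ln(0.25)/419.3 = 0.00330621.
75th percentile: 1 − e^(−λt) = 0.75, t = −ln(0.25)/λ = 419.3 days.

419.3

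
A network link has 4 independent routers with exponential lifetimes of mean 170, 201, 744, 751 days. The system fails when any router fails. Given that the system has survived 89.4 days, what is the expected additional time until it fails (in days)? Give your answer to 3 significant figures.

First-failure rate Σλ = 1/170 + 1/201 + 1/744 + 1/751 = 0.0135331.
By memorylessness the expected residual is 1/Σλ = 73.8928 days, regardless of the 89.4 already elapsed.

73.9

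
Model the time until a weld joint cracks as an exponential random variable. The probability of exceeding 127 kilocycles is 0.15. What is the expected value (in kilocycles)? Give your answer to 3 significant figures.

66.9

e^(−λ·127) = 0.15 ⇒ λ = −ln(0.15)/127 = 0.014938.
Mean = 1/λ = 66.9436 kilocycles.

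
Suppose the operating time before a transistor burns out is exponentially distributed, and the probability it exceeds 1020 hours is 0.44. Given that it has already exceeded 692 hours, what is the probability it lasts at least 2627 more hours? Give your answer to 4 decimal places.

From e^(−λ·1020) = 0.44, λ = −ln(0.44)/1020 = 0.000804883.
Memoryless: P(X > 692+2627 | X > 692) = P(X > 2627) = e^(−0.000804883·2627) ≈ 0.1207.

0.1207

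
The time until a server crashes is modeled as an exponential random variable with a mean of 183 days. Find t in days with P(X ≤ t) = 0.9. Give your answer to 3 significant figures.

421

The rate is λ = 1/183 = 0.00546448 per day.
Set 1 − e^(−λt) = 0.9, so t = −ln(0.1)/λ = 2.3026/0.00546448 ≈ 421.373 days.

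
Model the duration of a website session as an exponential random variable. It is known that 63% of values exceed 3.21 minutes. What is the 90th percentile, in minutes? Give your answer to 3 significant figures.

16.0

e^(−λ·3.21) = 0.63 ⇒ λ = −ln(0.63)/3.21 = 0.143936.
90th percentile: 1 − e^(−λt) = 0.9, t = −ln(0.1)/λ = 15.9973 minutes.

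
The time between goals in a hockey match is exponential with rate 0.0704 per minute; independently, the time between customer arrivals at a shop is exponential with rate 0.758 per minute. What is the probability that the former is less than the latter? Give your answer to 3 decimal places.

0.085

λ_1 = 0.0704, λ_2 = 0.758.
For independent exponentials, P(the former < the latter) = λ_1/(λ_1+λ_2) = 0.0704/0.8284 ≈ 0.085.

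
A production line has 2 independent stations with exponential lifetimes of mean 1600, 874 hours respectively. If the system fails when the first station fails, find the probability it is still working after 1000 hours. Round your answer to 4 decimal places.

0.1705

The first failure time is exponential with rate Σλ_i = 1/1600 + 1/874 = 0.00176916 per hour.
P(min > 1000) = e^(−0.00176916·1000) = e^(−1.7692) ≈ 0.1705.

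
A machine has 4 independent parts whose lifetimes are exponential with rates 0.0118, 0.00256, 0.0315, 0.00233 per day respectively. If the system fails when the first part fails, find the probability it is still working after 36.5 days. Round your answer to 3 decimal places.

0.172

The time to first failure is exponential with rate Σλ = 0.0118 + 0.00256 + 0.0315 + 0.00233 = 0.04819.
P(min > 36.5) = e^(−0.04819·36.5) = e^(−1.7589) ≈ 0.172.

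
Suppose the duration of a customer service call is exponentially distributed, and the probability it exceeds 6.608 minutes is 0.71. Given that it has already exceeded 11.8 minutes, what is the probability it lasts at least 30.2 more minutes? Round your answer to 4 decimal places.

0.2090

From e^(−λ·6.608) = 0.71, λ = −ln(0.71)/6.608 = 0.0518296.
Memoryless: P(X > 11.8+30.2 | X > 11.8) = P(X > 30.2) = e^(−0.0518296·30.2) ≈ 0.2090.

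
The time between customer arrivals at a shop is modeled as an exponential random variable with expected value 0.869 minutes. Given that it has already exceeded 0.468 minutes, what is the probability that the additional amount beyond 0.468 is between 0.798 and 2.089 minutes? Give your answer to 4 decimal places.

The rate is λ = 1/0.869 = 1.15075 per minute.
Memoryless: the residual past 0.468 is again Exp(λ).
P(0.798 < residual < 2.089) = e^(−λ·0.798) − e^(−λ·2.089) = 0.39920 − 0.09036 ≈ 0.3088.

0.3088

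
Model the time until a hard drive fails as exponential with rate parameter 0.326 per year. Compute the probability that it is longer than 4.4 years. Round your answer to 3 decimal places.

0.238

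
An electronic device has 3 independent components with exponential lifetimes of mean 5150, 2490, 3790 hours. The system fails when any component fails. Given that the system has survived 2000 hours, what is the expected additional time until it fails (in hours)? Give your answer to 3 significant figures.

1160

First-failure rate Σλ = 1/5150 + 1/2490 + 1/3790 = 0.000859633.
By memorylessness the expected residual is 1/Σλ = 1163.29 hours, regardless of the 2000 already elapsed.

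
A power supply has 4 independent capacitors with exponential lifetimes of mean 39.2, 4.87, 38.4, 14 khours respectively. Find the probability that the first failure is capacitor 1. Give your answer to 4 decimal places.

Rates: λ_i = 1/mean_i → 0.0255102, 0.205339, 0.0260417, 0.0714286; Σλ = 0.328319.
P(capacitor 1 first) = λ_1/Σλ = 0.0255102/0.328319 ≈ 0.0777.

0.0777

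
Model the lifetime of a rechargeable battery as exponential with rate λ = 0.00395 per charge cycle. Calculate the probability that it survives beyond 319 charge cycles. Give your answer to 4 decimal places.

P(X > 319) = e^(−λ·319) = e^(−1.2601) ≈ 0.2836.

0.2836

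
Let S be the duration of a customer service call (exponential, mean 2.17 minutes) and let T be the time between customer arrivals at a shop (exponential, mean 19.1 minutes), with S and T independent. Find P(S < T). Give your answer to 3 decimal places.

0.898

λ_1 = 1/2.17 = 0.460829, λ_2 = 1/19.1 = 0.052356.
For independent exponentials, P(S < T) = λ_1/(λ_1+λ_2) = 0.460829/0.513186 ≈ 0.898.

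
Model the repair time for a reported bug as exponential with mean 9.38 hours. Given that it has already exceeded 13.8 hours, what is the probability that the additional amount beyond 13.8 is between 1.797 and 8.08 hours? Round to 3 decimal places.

The rate is λ = 1/9.38 = 0.10661 per hour.
Memoryless: the residual past 13.8 is again Exp(λ).
P(1.797 < residual < 8.08) = e^(−λ·1.797) − e^(−λ·8.08) = 0.82566 − 0.42257 ≈ 0.403.

0.403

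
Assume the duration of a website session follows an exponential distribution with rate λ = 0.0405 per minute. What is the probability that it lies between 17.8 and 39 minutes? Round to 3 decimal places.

P(17.8 < X < 39) = e^(−λ·17.8) − e^(−λ·39) = 0.48631 − 0.20608 ≈ 0.280.

0.280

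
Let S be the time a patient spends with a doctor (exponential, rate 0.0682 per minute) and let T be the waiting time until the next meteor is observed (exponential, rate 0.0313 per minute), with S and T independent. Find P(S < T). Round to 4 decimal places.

0.6854

λ_1 = 0.0682, λ_2 = 0.0313.
For independent exponentials, P(S < T) = λ_1/(λ_1+λ_2) = 0.0682/0.0995 ≈ 0.6854.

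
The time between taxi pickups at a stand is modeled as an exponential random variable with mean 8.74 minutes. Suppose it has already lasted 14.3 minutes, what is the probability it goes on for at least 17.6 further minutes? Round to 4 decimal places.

The rate is λ = 1/8.74 = 0.114416 per minute.
The exponential is memoryless, so the remaining time is again Exp(λ): the condition X > 14.3 is irrelevant.
P(X > 17.6) = e^(−2.0137) ≈ 0.1335.

0.1335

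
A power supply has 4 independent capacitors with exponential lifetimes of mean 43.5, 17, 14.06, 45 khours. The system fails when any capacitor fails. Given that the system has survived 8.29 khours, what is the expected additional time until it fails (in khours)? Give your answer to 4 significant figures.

First-failure rate Σλ = 1/43.5 + 1/17 + 1/14.06 + 1/45 = 0.175158.
By memorylessness the expected residual is 1/Σλ = 5.70913 khours, regardless of the 8.29 already elapsed.

5.709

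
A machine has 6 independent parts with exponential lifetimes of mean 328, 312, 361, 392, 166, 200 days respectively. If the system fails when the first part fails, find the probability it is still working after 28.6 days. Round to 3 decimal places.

The first failure time is exponential with rate Σλ_i = 1/328 + 1/312 + 1/361 + 1/392 + 1/166 + 1/200 = 0.0225991 per day.
P(min > 28.6) = e^(−0.0225991·28.6) = e^(−0.64633) ≈ 0.524.

0.524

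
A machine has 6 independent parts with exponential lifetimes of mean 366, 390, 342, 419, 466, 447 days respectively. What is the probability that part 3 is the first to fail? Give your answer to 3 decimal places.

0.195

Rates: λ_i = 1/mean_i → 0.00273224, 0.0025641, 0.00292398, 0.00238663, 0.00214592, 0.00223714; Σλ = 0.01499.
P(part 3 first) = λ_3/Σλ = 0.00292398/0.01499 ≈ 0.195.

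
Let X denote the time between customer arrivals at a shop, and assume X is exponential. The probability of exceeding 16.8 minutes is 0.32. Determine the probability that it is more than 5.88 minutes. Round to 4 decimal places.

e^(−λ·16.8) = 0.32 ⇒ λ = −ln(0.32)/16.8 = 0.0678235.
P(X > 5.88) = e^(−0.0678235·5.88) = e^(−0.3988) ≈ 0.6711.

0.6711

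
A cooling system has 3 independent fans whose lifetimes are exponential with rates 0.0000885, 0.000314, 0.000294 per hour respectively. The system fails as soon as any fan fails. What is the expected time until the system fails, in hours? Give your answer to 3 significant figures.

1440

The time to first failure is exponential with rate Σλ = 0.0000885 + 0.000314 + 0.000294 = 0.0006965.
E[min] = 1/Σλ = 1/0.0006965 = 1435.75 hours.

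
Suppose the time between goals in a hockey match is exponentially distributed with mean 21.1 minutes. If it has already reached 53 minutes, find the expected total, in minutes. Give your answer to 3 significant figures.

74.1

The rate is λ = 1/21.1 = 0.0473934 per minute.
By memorylessness, E[X | X > 53] = 53 + 1/λ = 53 + 21.1 = 74.1 minutes.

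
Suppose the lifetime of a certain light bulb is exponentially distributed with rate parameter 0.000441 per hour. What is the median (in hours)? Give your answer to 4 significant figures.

Set 1 − e^(−λt) = 0.5, so t = −ln(0.5)/λ = 0.69315/0.000441 ≈ 1571.76 hours.

1572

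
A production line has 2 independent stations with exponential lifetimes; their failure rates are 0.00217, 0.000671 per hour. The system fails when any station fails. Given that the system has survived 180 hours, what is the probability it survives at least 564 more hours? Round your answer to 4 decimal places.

0.2014

Time to first failure ~ Exp(Σλ) with Σλ = 0.002841.
By memorylessness, P(T > 180+564 | T > 180) = P(T > 564) = e^(−0.002841·564) ≈ 0.2014.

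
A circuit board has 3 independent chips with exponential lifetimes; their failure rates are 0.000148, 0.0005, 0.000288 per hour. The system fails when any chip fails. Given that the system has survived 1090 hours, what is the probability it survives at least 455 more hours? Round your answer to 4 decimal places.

Time to first failure ~ Exp(Σλ) with Σλ = 0.000936.
By memorylessness, P(T > 1090+455 | T > 1090) = P(T > 455) = e^(−0.000936·455) ≈ 0.6532.

0.6532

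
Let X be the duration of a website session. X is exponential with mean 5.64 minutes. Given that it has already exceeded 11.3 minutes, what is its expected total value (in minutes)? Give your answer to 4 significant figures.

16.94

The rate is λ = 1/5.64 = 0.177305 per minute.
By memorylessness, E[X | X > 11.3] = 11.3 + 1/λ = 11.3 + 5.64 = 16.94 minutes.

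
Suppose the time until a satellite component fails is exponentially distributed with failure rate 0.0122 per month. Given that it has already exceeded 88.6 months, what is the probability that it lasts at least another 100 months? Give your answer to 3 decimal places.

The exponential is memoryless, so the remaining time is again Exp(λ): the condition X > 88.6 is irrelevant.
P(X > 100) = e^(−1.22) ≈ 0.295.

0.295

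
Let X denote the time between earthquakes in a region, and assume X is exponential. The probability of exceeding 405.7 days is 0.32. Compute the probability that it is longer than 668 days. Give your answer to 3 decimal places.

e^(−λ·405.7) = 0.32 ⇒ λ = −ln(0.32)/405.7 = 0.00280856.
P(X > 668) = e^(−0.00280856·668) = e^(−1.8761) ≈ 0.153.

0.153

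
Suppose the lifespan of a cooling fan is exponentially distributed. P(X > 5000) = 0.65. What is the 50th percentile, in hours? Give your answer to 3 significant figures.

e^(−λ·5000) = 0.65 ⇒ λ = −ln(0.65)/5000 = 0.0000861566.
50th percentile: 1 − e^(−λt) = 0.5, t = −ln(0.5)/λ = 8045.2 hours.

8050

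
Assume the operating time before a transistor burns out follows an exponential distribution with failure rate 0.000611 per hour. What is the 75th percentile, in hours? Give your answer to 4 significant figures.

Set 1 − e^(−λt) = 0.75, so t = −ln(0.25)/λ = 1.3863/0.000611 ≈ 2268.89 hours.

2269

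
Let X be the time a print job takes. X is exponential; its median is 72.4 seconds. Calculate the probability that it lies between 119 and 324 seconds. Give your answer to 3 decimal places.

For an exponential, median = ln(2)/λ, so λ = ln 2 / 72.4 = 0.00957386 per second.
P(119 < X < 324) = e^(−λ·119) − e^(−λ·324) = 0.32005 − 0.04496 ≈ 0.275.

0.275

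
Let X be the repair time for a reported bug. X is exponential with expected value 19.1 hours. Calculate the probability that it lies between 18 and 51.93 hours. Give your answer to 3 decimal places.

0.324

The rate is λ = 1/19.1 = 0.052356 per hour.
P(18 < X < 51.93) = e^(−λ·18) − e^(−λ·51.93) = 0.38969 − 0.06595 ≈ 0.324.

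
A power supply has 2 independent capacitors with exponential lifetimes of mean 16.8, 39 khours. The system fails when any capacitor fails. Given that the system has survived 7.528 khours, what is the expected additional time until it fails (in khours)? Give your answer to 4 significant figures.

First-failure rate Σλ = 1/16.8 + 1/39 = 0.0851648.
By memorylessness the expected residual is 1/Σλ = 11.7419 khours, regardless of the 7.528 already elapsed.

11.74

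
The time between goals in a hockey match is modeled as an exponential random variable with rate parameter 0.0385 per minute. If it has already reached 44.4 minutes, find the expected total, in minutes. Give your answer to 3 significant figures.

70.4

By memorylessness, E[X | X > 44.4] = 44.4 + 1/λ = 44.4 + 25.974 = 70.374 minutes.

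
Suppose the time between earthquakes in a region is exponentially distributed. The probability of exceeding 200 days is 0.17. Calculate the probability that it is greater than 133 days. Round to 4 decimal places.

0.3078

e^(−λ·200) = 0.17 ⇒ λ = −ln(0.17)/200 = 0.00885978.
P(X > 133) = e^(−0.00885978·133) = e^(−1.1784) ≈ 0.3078.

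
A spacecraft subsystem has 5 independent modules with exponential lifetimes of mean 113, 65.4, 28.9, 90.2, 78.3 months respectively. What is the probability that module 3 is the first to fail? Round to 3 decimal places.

Rates: λ_i = 1/mean_i → 0.00884956, 0.0152905, 0.0346021, 0.0110865, 0.0127714; Σλ = 0.0826.
P(module 3 first) = λ_3/Σλ = 0.0346021/0.0826 ≈ 0.419.

0.419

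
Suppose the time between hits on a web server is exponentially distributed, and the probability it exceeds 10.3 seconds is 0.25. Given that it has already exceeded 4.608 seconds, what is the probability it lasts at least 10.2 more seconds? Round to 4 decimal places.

0.2534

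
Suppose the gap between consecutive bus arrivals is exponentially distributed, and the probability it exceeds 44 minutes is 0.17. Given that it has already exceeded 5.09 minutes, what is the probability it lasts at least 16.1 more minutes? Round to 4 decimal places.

0.5229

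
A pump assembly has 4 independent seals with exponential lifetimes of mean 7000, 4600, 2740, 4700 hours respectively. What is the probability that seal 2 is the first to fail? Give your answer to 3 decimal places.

0.232

Rates: λ_i = 1/mean_i → 0.000142857, 0.000217391, 0.000364964, 0.000212766; Σλ = 0.000937978.
P(seal 2 first) = λ_2/Σλ = 0.000217391/0.000937978 ≈ 0.232.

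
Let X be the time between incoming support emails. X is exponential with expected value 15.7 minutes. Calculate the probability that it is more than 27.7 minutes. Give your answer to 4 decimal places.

0.1713

The rate is λ = 1/15.7 = 0.0636943 per minute.
P(X > 27.7) = e^(−λ·27.7) = e^(−1.7643) ≈ 0.1713.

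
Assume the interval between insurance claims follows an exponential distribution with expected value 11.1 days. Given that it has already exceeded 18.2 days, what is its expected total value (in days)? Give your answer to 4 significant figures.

29.30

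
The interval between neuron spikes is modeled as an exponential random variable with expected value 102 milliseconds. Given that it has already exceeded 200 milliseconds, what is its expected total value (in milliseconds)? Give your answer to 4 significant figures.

The rate is λ = 1/102 = 0.00980392 per millisecond.
By memorylessness, E[X | X > 200] = 200 + 1/λ = 200 + 102 = 302 milliseconds.

302.0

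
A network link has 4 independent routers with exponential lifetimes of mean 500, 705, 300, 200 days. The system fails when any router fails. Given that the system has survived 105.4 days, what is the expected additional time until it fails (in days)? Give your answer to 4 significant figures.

85.09

First-failure rate Σλ = 1/500 + 1/705 + 1/300 + 1/200 = 0.0117518.
By memorylessness the expected residual is 1/Σλ = 85.0935 days, regardless of the 105.4 already elapsed.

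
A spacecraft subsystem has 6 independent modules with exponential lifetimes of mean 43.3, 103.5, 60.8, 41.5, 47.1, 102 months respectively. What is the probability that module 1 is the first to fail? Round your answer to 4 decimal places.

Rates: λ_i = 1/mean_i → 0.0230947, 0.00966184, 0.0164474, 0.0240964, 0.0212314, 0.00980392; Σλ = 0.104336.
P(module 1 first) = λ_1/Σλ = 0.0230947/0.104336 ≈ 0.2213.

0.2213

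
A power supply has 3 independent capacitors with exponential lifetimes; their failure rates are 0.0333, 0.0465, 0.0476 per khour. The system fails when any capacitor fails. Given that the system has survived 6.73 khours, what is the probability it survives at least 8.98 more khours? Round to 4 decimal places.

Time to first failure ~ Exp(Σλ) with Σλ = 0.1274.
By memorylessness, P(T > 6.73+8.98 | T > 6.73) = P(T > 8.98) = e^(−0.1274·8.98) ≈ 0.3185.

0.3185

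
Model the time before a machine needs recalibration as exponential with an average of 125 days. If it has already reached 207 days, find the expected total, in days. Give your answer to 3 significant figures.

332

The rate is λ = 1/125 = 0.008 per day.
By memorylessness, E[X | X > 207] = 207 + 1/λ = 207 + 125 = 332 days.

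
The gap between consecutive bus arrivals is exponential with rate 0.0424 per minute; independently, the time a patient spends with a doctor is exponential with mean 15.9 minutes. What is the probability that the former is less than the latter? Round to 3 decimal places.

0.403

λ_1 = 0.0424, λ_2 = 1/15.9 = 0.0628931.
For independent exponentials, P(the former < the latter) = λ_1/(λ_1+λ_2) = 0.0424/0.105293 ≈ 0.403.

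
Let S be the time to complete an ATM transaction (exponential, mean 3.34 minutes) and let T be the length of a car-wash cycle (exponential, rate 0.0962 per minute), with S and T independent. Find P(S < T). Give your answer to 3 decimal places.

λ_1 = 1/3.34 = 0.299401, λ_2 = 0.0962.
For independent exponentials, P(S < T) = λ_1/(λ_1+λ_2) = 0.299401/0.395601 ≈ 0.757.

0.757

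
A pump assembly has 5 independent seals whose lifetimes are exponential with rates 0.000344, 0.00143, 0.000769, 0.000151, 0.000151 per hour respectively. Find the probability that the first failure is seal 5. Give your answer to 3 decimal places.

The time to first failure is exponential with rate Σλ = 0.000344 + 0.00143 + 0.000769 + 0.000151 + 0.000151 = 0.002845.
P(seal 5 first) = λ_5/Σλ = 0.000151/0.002845 ≈ 0.053.

0.053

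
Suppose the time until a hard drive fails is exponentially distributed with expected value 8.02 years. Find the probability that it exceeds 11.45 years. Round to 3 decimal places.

The rate is λ = 1/8.02 = 0.124688 per year.
P(X > 11.45) = e^(−λ·11.45) = e^(−1.4277) ≈ 0.240.

0.240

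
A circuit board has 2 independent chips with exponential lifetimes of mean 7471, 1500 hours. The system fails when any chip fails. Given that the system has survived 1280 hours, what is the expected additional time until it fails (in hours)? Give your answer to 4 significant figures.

First-failure rate Σλ = 1/7471 + 1/1500 = 0.000800518.
By memorylessness the expected residual is 1/Σλ = 1249.19 hours, regardless of the 1280 already elapsed.

1249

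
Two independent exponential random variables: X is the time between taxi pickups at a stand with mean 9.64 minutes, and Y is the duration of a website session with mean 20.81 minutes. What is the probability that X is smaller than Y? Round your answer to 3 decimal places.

0.683

λ_1 = 1/9.64 = 0.103734, λ_2 = 1/20.81 = 0.0480538.
For independent exponentials, P(X < Y) = λ_1/(λ_1+λ_2) = 0.103734/0.151788 ≈ 0.683.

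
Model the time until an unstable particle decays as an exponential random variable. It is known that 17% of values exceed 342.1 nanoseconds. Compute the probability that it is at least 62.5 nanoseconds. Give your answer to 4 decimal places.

0.7234

e^(−λ·342.1) = 0.17 ⇒ λ = −ln(0.17)/342.1 = 0.00517965.
P(X > 62.5) = e^(−0.00517965·62.5) = e^(−0.32373) ≈ 0.7234.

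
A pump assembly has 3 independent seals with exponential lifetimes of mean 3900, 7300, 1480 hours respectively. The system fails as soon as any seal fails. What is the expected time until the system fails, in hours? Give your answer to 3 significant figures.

The first failure time is exponential with rate Σλ_i = 1/3900 + 1/7300 + 1/1480 = 0.00106907 per hour.
E[min] = 1/Σλ = 1/0.00106907 = 935.39 hours.

935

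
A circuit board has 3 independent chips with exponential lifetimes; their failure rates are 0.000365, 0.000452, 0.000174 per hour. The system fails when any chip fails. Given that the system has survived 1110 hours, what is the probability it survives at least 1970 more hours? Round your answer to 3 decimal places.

0.142

Time to first failure ~ Exp(Σλ) with Σλ = 0.000991.
By memorylessness, P(T > 1110+1970 | T > 1110) = P(T > 1970) = e^(−0.000991·1970) ≈ 0.142.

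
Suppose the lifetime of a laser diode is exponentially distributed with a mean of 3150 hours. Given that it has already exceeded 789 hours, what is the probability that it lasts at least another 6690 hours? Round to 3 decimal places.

0.120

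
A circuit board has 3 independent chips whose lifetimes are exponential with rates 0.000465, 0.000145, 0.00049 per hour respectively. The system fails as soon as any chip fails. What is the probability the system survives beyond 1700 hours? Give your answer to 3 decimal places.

0.154

The time to first failure is exponential with rate Σλ = 0.000465 + 0.000145 + 0.00049 = 0.0011.
P(min > 1700) = e^(−0.0011·1700) = e^(−1.87) ≈ 0.154.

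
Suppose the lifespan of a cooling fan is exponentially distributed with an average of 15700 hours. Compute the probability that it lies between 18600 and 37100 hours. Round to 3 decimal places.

The rate is λ = 1/15700 = 0.0000636943 per hour.
P(18600 < X < 37100) = e^(−λ·18600) − e^(−λ·37100) = 0.30583 − 0.09413 ≈ 0.212.

0.212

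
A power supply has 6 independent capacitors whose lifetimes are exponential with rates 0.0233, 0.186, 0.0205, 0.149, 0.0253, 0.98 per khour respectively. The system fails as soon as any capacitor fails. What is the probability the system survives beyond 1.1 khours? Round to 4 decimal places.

The time to first failure is exponential with rate Σλ = 0.0233 + 0.186 + 0.0205 + 0.149 + 0.0253 + 0.98 = 1.3841.
P(min > 1.1) = e^(−1.3841·1.1) = e^(−1.5225) ≈ 0.2182.

0.2182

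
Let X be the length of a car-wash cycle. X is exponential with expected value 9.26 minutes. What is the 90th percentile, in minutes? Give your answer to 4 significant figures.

The rate is λ = 1/9.26 = 0.107991 per minute.
Set 1 − e^(−λt) = 0.9, so t = −ln(0.1)/λ = 2.3026/0.107991 ≈ 21.3219 minutes.

21.32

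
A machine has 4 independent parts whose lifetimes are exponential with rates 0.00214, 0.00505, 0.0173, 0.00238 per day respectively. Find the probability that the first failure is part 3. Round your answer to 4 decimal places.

0.6438

The time to first failure is exponential with rate Σλ = 0.00214 + 0.00505 + 0.0173 + 0.00238 = 0.02687.
P(part 3 first) = λ_3/Σλ = 0.0173/0.02687 ≈ 0.6438.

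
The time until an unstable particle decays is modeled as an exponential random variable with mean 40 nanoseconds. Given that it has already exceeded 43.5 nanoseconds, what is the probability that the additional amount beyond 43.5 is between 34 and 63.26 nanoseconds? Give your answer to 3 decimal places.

0.222

The rate is λ = 1/40 = 0.025 per nanosecond.
Memoryless: the residual past 43.5 is again Exp(λ).
P(34 < residual < 63.26) = e^(−λ·34) − e^(−λ·63.26) = 0.42741 − 0.20567 ≈ 0.222.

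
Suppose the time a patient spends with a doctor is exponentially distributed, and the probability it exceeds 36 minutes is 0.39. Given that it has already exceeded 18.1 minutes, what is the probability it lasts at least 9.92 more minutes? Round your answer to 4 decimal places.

0.7715

From e^(−λ·36) = 0.39, λ = −ln(0.39)/36 = 0.0261558.
Memoryless: P(X > 18.1+9.92 | X > 18.1) = P(X > 9.92) = e^(−0.0261558·9.92) ≈ 0.7715.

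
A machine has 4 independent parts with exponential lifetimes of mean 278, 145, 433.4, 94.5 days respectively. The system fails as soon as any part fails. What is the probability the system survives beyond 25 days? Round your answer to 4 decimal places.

0.5573

The first failure time is exponential with rate Σλ_i = 1/278 + 1/145 + 1/433.4 + 1/94.5 = 0.023383 per day.
P(min > 25) = e^(−0.023383·25) = e^(−0.58458) ≈ 0.5573.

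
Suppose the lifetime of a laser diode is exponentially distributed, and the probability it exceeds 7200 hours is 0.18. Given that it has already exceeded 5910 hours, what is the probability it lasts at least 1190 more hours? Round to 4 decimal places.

From e^(−λ·7200) = 0.18, λ = −ln(0.18)/7200 = 0.000238166.
Memoryless: P(X > 5910+1190 | X > 5910) = P(X > 1190) = e^(−0.000238166·1190) ≈ 0.7532.

0.7532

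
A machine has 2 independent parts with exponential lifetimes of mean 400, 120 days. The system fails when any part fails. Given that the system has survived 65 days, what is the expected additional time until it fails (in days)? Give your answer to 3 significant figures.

First-failure rate Σλ = 1/400 + 1/120 = 0.0108333.
By memorylessness the expected residual is 1/Σλ = 92.3077 days, regardless of the 65 already elapsed.

92.3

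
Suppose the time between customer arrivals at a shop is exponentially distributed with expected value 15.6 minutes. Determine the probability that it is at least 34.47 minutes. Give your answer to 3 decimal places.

The rate is λ = 1/15.6 = 0.0641026 per minute.
P(X > 34.47) = e^(−λ·34.47) = e^(−2.2096) ≈ 0.110.

0.110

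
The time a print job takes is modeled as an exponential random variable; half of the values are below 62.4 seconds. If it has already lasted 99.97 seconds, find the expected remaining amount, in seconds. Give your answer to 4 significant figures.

90.02

For an exponential, median = ln(2)/λ, so λ = ln 2 / 62.4 = 0.0111081 per second.
By memorylessness, the remaining amount past any threshold is again Exp(λ) with mean 1/λ = 90.0242 seconds.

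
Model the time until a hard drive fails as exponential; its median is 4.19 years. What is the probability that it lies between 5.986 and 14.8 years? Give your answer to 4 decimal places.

For an exponential, median = ln(2)/λ, so λ = ln 2 / 4.19 = 0.165429 per year.
P(5.986 < X < 14.8) = e^(−λ·5.986) − e^(−λ·14.8) = 0.37148 − 0.08644 ≈ 0.2850.

0.2850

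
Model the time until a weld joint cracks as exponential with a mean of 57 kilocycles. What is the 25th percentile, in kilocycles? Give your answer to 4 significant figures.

The rate is λ = 1/57 = 0.0175439 per kilocycle.
Set 1 − e^(−λt) = 0.25, so t = −ln(0.75)/λ = 0.28768/0.0175439 ≈ 16.3979 kilocycles.

16.40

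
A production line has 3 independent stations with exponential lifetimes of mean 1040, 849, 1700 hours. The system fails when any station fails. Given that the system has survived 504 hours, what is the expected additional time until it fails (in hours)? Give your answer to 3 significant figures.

367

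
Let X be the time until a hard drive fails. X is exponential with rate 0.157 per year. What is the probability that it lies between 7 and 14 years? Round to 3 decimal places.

P(7 < X < 14) = e^(−λ·7) − e^(−λ·14) = 0.33320 − 0.11102 ≈ 0.222.

0.222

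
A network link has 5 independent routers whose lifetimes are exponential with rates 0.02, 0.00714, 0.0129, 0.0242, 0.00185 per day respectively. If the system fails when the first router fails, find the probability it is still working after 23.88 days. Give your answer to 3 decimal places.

The time to first failure is exponential with rate Σλ = 0.02 + 0.00714 + 0.0129 + 0.0242 + 0.00185 = 0.06609.
P(min > 23.88) = e^(−0.06609·23.88) = e^(−1.5782) ≈ 0.206.

0.206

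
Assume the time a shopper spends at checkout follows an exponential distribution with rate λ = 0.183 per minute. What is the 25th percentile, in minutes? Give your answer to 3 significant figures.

Set 1 − e^(−λt) = 0.25, so t = −ln(0.75)/λ = 0.28768/0.183 ≈ 1.57203 minutes.

1.57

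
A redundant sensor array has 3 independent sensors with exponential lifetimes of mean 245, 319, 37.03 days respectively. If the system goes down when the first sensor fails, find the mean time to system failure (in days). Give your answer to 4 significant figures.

29.22

The first failure time is exponential with rate Σλ_i = 1/245 + 1/319 + 1/37.03 = 0.0342216 per day.
E[min] = 1/Σλ = 1/0.0342216 = 29.2213 days.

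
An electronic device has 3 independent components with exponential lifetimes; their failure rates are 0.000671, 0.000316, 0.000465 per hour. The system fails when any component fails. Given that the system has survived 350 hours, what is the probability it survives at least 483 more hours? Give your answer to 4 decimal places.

0.4959

Time to first failure ~ Exp(Σλ) with Σλ = 0.001452.
By memorylessness, P(T > 350+483 | T > 350) = P(T > 483) = e^(−0.001452·483) ≈ 0.4959.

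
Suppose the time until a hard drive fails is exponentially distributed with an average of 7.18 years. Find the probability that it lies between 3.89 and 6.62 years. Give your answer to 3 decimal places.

The rate is λ = 1/7.18 = 0.139276 per year.
P(3.89 < X < 6.62) = e^(−λ·3.89) − e^(−λ·6.62) = 0.58171 − 0.39772 ≈ 0.184.

0.184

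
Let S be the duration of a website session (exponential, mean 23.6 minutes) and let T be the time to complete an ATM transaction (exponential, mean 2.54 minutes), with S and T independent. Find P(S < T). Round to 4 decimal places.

0.0972

λ_1 = 1/23.6 = 0.0423729, λ_2 = 1/2.54 = 0.393701.
For independent exponentials, P(S < T) = λ_1/(λ_1+λ_2) = 0.0423729/0.436074 ≈ 0.0972.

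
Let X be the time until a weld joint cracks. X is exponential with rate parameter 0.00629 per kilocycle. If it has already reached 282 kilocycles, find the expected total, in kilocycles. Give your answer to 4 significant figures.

441.0

By memorylessness, E[X | X > 282] = 282 + 1/λ = 282 + 158.983 = 440.983 kilocycles.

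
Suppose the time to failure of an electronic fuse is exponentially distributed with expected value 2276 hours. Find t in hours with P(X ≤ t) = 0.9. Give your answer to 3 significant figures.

5240

The rate is λ = 1/2276 = 0.000439367 per hour.
Set 1 − e^(−λt) = 0.9, so t = −ln(0.1)/λ = 2.3026/0.000439367 ≈ 5240.68 hours.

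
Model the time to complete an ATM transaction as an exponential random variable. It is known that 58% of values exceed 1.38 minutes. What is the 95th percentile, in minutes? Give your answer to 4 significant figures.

e^(−λ·1.38) = 0.58 ⇒ λ = −ln(0.58)/1.38 = 0.39473.
95th percentile: 1 − e^(−λt) = 0.95, t = −ln(0.05)/λ = 7.58932 minutes.

7.589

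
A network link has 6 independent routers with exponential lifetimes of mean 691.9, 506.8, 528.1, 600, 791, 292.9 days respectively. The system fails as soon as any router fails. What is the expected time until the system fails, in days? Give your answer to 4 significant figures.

The first failure time is exponential with rate Σλ_i = 1/691.9 + 1/506.8 + 1/528.1 + 1/600 + 1/791 + 1/292.9 = 0.0116571 per day.
E[min] = 1/Σλ = 1/0.0116571 = 85.7849 days.

85.78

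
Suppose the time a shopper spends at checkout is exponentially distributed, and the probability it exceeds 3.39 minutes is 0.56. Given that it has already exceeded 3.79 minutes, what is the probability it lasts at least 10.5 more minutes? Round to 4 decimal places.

From e^(−λ·3.39) = 0.56, λ = −ln(0.56)/3.39 = 0.171038.
Memoryless: P(X > 3.79+10.5 | X > 3.79) = P(X > 10.5) = e^(−0.171038·10.5) ≈ 0.1660.

0.1660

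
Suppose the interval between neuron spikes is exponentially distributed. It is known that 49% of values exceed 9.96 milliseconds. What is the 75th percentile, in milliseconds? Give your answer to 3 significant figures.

19.4

e^(−λ·9.96) = 0.49 ⇒ λ = −ln(0.49)/9.96 = 0.0716215.
75th percentile: 1 − e^(−λt) = 0.75, t = −ln(0.25)/λ = 19.3558 milliseconds.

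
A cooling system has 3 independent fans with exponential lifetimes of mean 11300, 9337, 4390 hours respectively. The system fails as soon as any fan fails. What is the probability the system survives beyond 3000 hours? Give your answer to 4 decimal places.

0.2808

The first failure time is exponential with rate Σλ_i = 1/11300 + 1/9337 + 1/4390 = 0.000423387 per hour.
P(min > 3000) = e^(−0.000423387·3000) = e^(−1.2702) ≈ 0.2808.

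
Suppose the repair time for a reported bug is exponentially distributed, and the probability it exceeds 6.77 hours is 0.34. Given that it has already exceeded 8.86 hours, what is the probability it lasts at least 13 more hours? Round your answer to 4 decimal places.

From e^(−λ·6.77) = 0.34, λ = −ln(0.34)/6.77 = 0.159352.
Memoryless: P(X > 8.86+13 | X > 8.86) = P(X > 13) = e^(−0.159352·13) ≈ 0.1260.

0.1260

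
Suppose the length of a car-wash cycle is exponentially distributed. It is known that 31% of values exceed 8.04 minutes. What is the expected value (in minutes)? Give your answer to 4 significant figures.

e^(−λ·8.04) = 0.31 ⇒ λ = −ln(0.31)/8.04 = 0.14567.
Mean = 1/λ = 6.86485 minutes.

6.865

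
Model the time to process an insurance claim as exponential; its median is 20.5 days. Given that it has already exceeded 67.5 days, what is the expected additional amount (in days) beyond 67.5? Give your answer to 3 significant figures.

For an exponential, median = ln(2)/λ, so λ = ln 2 / 20.5 = 0.0338121 per day.
By memorylessness, the remaining amount past any threshold is again Exp(λ) with mean 1/λ = 29.5752 days.

29.6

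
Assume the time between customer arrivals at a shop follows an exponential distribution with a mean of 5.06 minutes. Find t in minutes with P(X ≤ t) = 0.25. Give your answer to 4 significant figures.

The rate is λ = 1/5.06 = 0.197628 per minute.
Set 1 − e^(−λt) = 0.25, so t = −ln(0.75)/λ = 0.28768/0.197628 ≈ 1.45567 minutes.

1.456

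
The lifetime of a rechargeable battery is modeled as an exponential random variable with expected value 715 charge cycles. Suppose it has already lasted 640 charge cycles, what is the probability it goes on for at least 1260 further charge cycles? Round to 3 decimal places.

0.172

The rate is λ = 1/715 = 0.0013986 per charge cycle.
P(X > s+t | X > s) = e^(−λ(s+t))/e^(−λs) = e^(−λt), independent of s = 640.
P(X > 1260) = e^(−1.7622) ≈ 0.172.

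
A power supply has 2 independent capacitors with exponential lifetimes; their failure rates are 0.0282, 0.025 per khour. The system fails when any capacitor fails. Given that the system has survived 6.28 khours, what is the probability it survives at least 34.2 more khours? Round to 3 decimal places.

0.162

Time to first failure ~ Exp(Σλ) with Σλ = 0.0532.
By memorylessness, P(T > 6.28+34.2 | T > 6.28) = P(T > 34.2) = e^(−0.0532·34.2) ≈ 0.162.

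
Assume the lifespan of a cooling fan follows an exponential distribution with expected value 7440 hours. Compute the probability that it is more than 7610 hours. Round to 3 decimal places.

0.360

The rate is λ = 1/7440 = 0.000134409 per hour.
P(X > 7610) = e^(−λ·7610) = e^(−1.0228) ≈ 0.360.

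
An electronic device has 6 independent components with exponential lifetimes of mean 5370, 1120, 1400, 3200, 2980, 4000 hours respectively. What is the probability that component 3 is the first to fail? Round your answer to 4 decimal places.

Rates: λ_i = 1/mean_i → 0.00018622, 0.000892857, 0.000714286, 0.0003125, 0.00033557, 0.00025; Σλ = 0.00269143.
P(component 3 first) = λ_3/Σλ = 0.000714286/0.00269143 ≈ 0.2654.

0.2654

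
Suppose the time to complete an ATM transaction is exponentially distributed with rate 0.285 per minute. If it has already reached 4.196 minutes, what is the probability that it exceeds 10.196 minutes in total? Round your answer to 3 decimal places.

0.181

The exponential is memoryless, so the remaining time is again Exp(λ): the condition X > 4.196 is irrelevant.
P(X > 6) = e^(−1.71) ≈ 0.181.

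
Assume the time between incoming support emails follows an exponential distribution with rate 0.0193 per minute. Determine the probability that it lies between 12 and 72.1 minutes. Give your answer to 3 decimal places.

0.545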